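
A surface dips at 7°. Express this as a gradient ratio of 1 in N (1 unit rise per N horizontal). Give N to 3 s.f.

1 : N means tan θ = 1/N, so N = 1/tan 7° = 1/0.1228

1 in 8.14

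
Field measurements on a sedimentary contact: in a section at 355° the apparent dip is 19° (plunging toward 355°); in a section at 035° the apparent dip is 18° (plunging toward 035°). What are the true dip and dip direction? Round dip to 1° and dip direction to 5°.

Represent each trace as a vector plunging at its apparent dip toward its trend (east-north-up frame): v₁ = (-0.082, 0.942, -0.326), v₂ = (0.546, 0.779, -0.309).
The plane normal is n = v₁ × v₂ ∝ (0.037, 0.203, 0.578).
Dip δ = arctan(|n_h|/n_z) = arctan(0.206/0.578) = 19.7°.
Dip direction = atan2(0.037, 0.203) = 10° (azimuth of n's horizontal projection).

true dip 20°, dip direction 010°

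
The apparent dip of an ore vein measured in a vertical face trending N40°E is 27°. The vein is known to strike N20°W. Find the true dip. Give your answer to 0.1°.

The section is 60° from the strike.
tan δ = tan α / sin β = tan 27° / sin 60° = 0.5095 / 0.8660 = 0.5883
δ = arctan(0.5883) = 30.47°

30.5°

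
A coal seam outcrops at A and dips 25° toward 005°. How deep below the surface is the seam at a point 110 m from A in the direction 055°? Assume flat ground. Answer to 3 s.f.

The hole lies 50° from the dip direction, so the down-dip offset is 110 × cos 50° = 70.71 m.
Depth = down-dip offset × tan(dip) = 70.71 × tan 25° = 70.71 × 0.4663
Depth = 32.97 m

33.0 m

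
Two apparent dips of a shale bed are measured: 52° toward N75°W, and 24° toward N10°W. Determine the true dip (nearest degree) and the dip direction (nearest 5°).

true dip 52°, dip direction 280°

Each apparent-dip line lies in the plane. As unit vectors (x east, y north, z up), v₁ plunges 52°→N75°W and v₂ plunges 24°→N10°W.
The plane normal is n = v₁ × v₂ ∝ (-0.644, 0.117, 0.510).
True dip = arccos(n_z / |n|) = arccos(0.6144) = 52.1°.
Dip direction = atan2(-0.644, 0.117) = 280° (azimuth of n's horizontal projection).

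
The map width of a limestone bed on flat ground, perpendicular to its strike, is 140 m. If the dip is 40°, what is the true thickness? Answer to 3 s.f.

90.0 m

True thickness t = w · sin(dip) = 140 × sin 40°
t = 140 × 0.6428 = 89.990 m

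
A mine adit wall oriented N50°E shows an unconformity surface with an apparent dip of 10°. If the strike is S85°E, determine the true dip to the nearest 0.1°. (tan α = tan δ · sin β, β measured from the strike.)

β = acute angle between strike S85°E and section N50°E = 45°.
tan(true dip) = tan 10° / sin 45° = 0.2494
δ = arctan(0.2494) = 14.00°

14.0°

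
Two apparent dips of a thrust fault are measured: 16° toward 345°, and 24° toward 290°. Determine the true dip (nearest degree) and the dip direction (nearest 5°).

Represent each trace as a vector plunging at its apparent dip toward its trend (east-north-up frame): v₁ = (-0.249, 0.929, -0.276), v₂ = (-0.858, 0.312, -0.407).
The plane normal is n = v₁ × v₂ ∝ (-0.292, 0.135, 0.719).
True dip = arccos(n_z / |n|) = arccos(0.9130) = 24.1°.
Dip direction = atan2(-0.292, 0.135) = 295° (azimuth of n's horizontal projection).

true dip 24°, dip direction 295°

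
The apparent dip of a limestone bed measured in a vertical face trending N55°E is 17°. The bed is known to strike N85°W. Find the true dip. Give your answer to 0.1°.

25.4°

β = acute angle between strike N85°W and section N55°E = 40°.
tan(true dip) = tan 17° / sin 40° = 0.4756
true dip = arctan 0.4756 = 25.44°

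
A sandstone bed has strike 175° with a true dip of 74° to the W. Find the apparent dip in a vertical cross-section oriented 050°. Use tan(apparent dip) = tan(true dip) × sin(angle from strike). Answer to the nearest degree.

The strike is 175° and the section trends 050°; the acute angle between them is β = 55°.
tan(apparent dip) = tan 74° · sin 55° = 2.8567
α = arctan(2.8567) = 70.71°

71°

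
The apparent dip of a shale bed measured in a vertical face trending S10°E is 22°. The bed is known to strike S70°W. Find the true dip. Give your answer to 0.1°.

22.3°

β = acute angle between strike S70°W and section S10°E = 80°.
tan(true dip) = tan 22° / sin 80° = 0.4103
true dip = arctan 0.4103 = 22.31°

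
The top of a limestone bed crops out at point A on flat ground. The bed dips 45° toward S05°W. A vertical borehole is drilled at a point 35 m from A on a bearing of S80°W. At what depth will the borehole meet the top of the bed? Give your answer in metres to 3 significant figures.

9.06 m

The hole lies 75° from the dip direction, so the down-dip offset is 35 × cos 75° = 9.06 m.
Depth = down-dip offset × tan(dip) = 9.06 × tan 45° = 9.06 × 1.0000
Depth = 9.06 m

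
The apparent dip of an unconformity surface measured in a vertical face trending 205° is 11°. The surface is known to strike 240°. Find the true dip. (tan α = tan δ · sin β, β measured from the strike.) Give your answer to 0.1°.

The section is 35° from the strike.
tan δ = tan α / sin β = tan 11° / sin 35° = 0.1944 / 0.5736 = 0.3389
δ = arctan(0.3389) = 18.72°

18.7°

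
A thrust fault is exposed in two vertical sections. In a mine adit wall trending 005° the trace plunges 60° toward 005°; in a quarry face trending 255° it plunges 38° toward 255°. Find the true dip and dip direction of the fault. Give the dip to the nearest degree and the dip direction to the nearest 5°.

Represent each trace as a vector plunging at its apparent dip toward its trend (east-north-up frame): v₁ = (0.044, 0.498, -0.866), v₂ = (-0.761, -0.204, -0.616).
Cross product v₁ × v₂ gives the pole to the plane: n ∝ (-0.483, 0.686, 0.370).
Dip δ = arctan(|n_h|/n_z) = arctan(0.839/0.370) = 66.2°.
Dip direction = azimuth of (n_x, n_y) = atan2(-0.483, 0.686) = 325°.

true dip 66°, dip direction 325°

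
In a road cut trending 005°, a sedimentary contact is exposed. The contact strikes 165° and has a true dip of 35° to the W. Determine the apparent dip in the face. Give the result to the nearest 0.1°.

13.5°

The strike is 165° and the section trends 005°; the acute angle between them is β = 20°.
tan(apparent dip) = tan 35° · sin 20° = 0.2395
apparent dip = arctan 0.2395 = 13.47°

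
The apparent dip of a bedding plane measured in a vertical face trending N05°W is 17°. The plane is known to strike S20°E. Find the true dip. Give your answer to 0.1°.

49.8°

β = acute angle between strike S20°E and section N05°W = 15°.
tan δ = tan α / sin β = tan 17° / sin 15° = 0.3057 / 0.2588 = 1.1813
δ = arctan(1.1813) = 49.75°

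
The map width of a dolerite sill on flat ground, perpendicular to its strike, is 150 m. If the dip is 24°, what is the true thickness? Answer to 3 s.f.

61.0 m

True thickness t = w · sin(dip) = 150 × sin 24°
t = 150 × 0.4067 = 61.010 m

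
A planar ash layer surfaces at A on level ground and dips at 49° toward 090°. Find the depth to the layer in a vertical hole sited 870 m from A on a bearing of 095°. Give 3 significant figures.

The hole lies 5° from the dip direction, so the down-dip offset is 870 × cos 5° = 866.69 m.
Depth = down-dip offset × tan(dip) = 866.69 × tan 49° = 866.69 × 1.1504
Depth = 997.01 m

997 m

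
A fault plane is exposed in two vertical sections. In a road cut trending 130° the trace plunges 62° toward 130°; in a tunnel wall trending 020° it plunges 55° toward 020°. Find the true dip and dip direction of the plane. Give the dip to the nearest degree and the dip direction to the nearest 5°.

true dip 71°, dip direction 080°

The two traces are lines in the plane: v₁ = (sin 130°·cos 62°, cos 130°·cos 62°, −sin 62°), v₂ = (sin 20°·cos 55°, cos 20°·cos 55°, −sin 55°).
The plane normal is n = v₁ × v₂ ∝ (0.723, 0.121, 0.253).
True dip = arccos(n_z / |n|) = arccos(0.3262) = 71.0°.
Dip direction = azimuth of (n_x, n_y) = atan2(0.723, 0.121) = 80°.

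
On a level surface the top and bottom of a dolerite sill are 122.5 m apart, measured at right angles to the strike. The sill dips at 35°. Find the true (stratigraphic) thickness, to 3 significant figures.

70.3 m

True thickness t = w · sin(dip) = 122.5 × sin 35°
t = 122.5 × 0.5736 = 70.263 m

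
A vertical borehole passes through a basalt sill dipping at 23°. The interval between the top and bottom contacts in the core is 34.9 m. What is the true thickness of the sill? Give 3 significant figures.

32.1 m

True thickness t = h · cos(dip) = 34.9 × cos 23°
t = 34.9 × 0.9205 = 32.126 m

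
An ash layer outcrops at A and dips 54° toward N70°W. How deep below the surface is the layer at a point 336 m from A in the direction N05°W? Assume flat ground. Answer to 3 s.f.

195 m

The hole lies 65° from the dip direction, so the down-dip offset is 336 × cos 65° = 142.00 m.
Depth = down-dip offset × tan(dip) = 142.00 × tan 54° = 142.00 × 1.3764
Depth = 195.45 m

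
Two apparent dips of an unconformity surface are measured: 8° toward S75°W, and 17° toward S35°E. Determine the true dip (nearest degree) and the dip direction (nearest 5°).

true dip 22°, dip direction 185°

Represent each trace as a vector plunging at its apparent dip toward its trend (east-north-up frame): v₁ = (-0.957, -0.256, -0.139), v₂ = (0.549, -0.783, -0.292).
The plane normal is n = v₁ × v₂ ∝ (-0.034, -0.356, 0.890).
tan δ = √(n_x²+n_y²)/n_z = 0.358/0.890, so δ = 21.9°.
The horizontal component of n points toward azimuth atan2(n_x, n_y) = 185°, the dip direction.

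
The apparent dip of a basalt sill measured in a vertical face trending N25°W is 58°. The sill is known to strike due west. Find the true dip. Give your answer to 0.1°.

60.5°

The section is 65° from the strike.
tan δ = tan α / sin β = tan 58° / sin 65° = 1.6003 / 0.9063 = 1.7658
true dip = arctan 1.7658 = 60.48°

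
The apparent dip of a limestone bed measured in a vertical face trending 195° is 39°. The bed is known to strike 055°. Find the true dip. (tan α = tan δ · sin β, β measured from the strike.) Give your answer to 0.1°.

51.6°

The section is 40° from the strike.
tan(true dip) = tan 39° / sin 40° = 1.2598
true dip = arctan 1.2598 = 51.56°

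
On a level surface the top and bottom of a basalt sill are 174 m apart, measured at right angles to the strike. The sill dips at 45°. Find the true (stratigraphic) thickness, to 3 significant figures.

123 m

True thickness t = w · sin(dip) = 174 × sin 45°
t = 174 × 0.7071 = 123.037 m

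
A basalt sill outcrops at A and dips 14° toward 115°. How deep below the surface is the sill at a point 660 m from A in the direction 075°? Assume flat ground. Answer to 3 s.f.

126 m

The hole lies 40° from the dip direction, so the down-dip offset is 660 × cos 40° = 505.59 m.
Depth = down-dip offset × tan(dip) = 505.59 × tan 14° = 505.59 × 0.2493
Depth = 126.06 m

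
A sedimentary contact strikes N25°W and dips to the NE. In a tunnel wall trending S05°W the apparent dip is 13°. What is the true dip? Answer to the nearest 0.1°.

The section is 30° from the strike.
tan(true dip) = tan 13° / sin 30° = 0.4617
true dip = arctan 0.4617 = 24.78°

24.8°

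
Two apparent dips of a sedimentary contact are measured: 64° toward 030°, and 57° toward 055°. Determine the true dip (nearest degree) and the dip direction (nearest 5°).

Each apparent-dip line lies in the plane. As unit vectors (x east, y north, z up), v₁ plunges 64°→030° and v₂ plunges 57°→055°.
Cross product v₁ × v₂ gives the pole to the plane: n ∝ (0.038, 0.217, 0.101).
True dip = arccos(n_z / |n|) = arccos(0.4163) = 65.4°.
Dip direction = atan2(0.038, 0.217) = 10° (azimuth of n's horizontal projection).

true dip 65°, dip direction 010°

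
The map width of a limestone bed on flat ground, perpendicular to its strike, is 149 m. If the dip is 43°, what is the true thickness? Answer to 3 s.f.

True thickness t = w · sin(dip) = 149 × sin 43°
t = 149 × 0.6820 = 101.618 m

102 m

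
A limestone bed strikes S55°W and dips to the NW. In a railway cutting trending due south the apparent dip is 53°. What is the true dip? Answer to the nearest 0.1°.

58.3°

β = acute angle between strike S55°W and section due south = 55°.
tan δ = tan α / sin β = tan 53° / sin 55° = 1.3270 / 0.8192 = 1.6200
true dip = arctan 1.6200 = 58.31°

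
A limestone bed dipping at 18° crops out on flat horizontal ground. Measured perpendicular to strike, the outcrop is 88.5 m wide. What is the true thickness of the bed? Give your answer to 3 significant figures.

True thickness t = w · sin(dip) = 88.5 × sin 18°
t = 88.5 × 0.3090 = 27.348 m

27.3 m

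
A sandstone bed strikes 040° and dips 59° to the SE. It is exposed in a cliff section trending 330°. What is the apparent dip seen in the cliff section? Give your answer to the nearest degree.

57°

Angle between strike (040°) and section (330°): β = 70°.
tan(apparent dip) = tan 59° · sin 70° = 1.5639
α = arctan(1.5639) = 57.40°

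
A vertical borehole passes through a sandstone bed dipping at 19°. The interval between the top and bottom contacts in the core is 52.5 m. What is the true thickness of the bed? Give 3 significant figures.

True thickness t = h · cos(dip) = 52.5 × cos 19°
t = 52.5 × 0.9455 = 49.640 m

49.6 m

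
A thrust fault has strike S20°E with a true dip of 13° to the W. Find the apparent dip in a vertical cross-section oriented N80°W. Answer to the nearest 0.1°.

11.3°

Angle between strike (S20°E) and section (N80°W): β = 60°.
tan α = tan 13° × sin 60° = 0.2309 × 0.8660 = 0.1999
α = arctan(0.1999) = 11.31°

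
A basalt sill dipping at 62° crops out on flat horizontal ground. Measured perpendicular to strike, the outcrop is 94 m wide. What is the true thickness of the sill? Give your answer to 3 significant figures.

83.0 m

True thickness t = w · sin(dip) = 94 × sin 62°
t = 94 × 0.8829 = 82.997 m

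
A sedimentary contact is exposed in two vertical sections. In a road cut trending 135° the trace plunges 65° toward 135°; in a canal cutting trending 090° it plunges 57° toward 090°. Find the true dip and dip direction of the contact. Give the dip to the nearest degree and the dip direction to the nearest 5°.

true dip 65°, dip direction 135°

Each apparent-dip line lies in the plane. As unit vectors (x east, y north, z up), v₁ plunges 65°→135° and v₂ plunges 57°→090°.
The plane normal is n = v₁ × v₂ ∝ (0.251, -0.243, 0.163).
tan δ = √(n_x²+n_y²)/n_z = 0.349/0.163, so δ = 65.0°.
The horizontal component of n points toward azimuth atan2(n_x, n_y) = 134°, the dip direction.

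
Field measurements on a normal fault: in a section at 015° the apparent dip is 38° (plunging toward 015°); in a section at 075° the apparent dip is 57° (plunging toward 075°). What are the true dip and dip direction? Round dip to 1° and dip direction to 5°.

true dip 57°, dip direction 075°

Each apparent-dip line lies in the plane. As unit vectors (x east, y north, z up), v₁ plunges 38°→015° and v₂ plunges 57°→075°.
n = v₁ × v₂ = (0.552, 0.153, 0.372) (taken with n_z > 0).
Dip δ = arctan(|n_h|/n_z) = arctan(0.572/0.372) = 57.0°.
Dip direction = azimuth of (n_x, n_y) = atan2(0.552, 0.153) = 75°.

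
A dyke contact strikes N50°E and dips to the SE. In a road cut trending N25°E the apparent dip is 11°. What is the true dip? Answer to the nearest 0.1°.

β = acute angle between strike N50°E and section N25°E = 25°.
tan(true dip) = tan 11° / sin 25° = 0.4599
true dip = arctan 0.4599 = 24.70°

24.7°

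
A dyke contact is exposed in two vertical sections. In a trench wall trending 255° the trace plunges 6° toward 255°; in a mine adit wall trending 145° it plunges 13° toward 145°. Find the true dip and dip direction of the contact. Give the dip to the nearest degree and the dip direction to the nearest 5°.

true dip 17°, dip direction 185°

Each apparent-dip line lies in the plane. As unit vectors (x east, y north, z up), v₁ plunges 6°→255° and v₂ plunges 13°→145°.
The plane normal is n = v₁ × v₂ ∝ (-0.026, -0.275, 0.911).
Dip δ = arctan(|n_h|/n_z) = arctan(0.276/0.911) = 16.8°.
The horizontal component of n points toward azimuth atan2(n_x, n_y) = 185°, the dip direction.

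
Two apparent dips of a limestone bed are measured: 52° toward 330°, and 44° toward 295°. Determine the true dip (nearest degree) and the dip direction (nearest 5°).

true dip 52°, dip direction 335°

The two traces are lines in the plane: v₁ = (sin 330°·cos 52°, cos 330°·cos 52°, −sin 52°), v₂ = (sin 295°·cos 44°, cos 295°·cos 44°, −sin 44°).
Cross product v₁ × v₂ gives the pole to the plane: n ∝ (-0.131, 0.300, 0.254).
True dip = arccos(n_z / |n|) = arccos(0.6132) = 52.2°.
Dip direction = atan2(-0.131, 0.300) = 336° (azimuth of n's horizontal projection).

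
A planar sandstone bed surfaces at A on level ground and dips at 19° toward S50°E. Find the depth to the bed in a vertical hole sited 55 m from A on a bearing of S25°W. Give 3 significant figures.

4.90 m

The hole lies 75° from the dip direction, so the down-dip offset is 55 × cos 75° = 14.24 m.
Depth = down-dip offset × tan(dip) = 14.24 × tan 19° = 14.24 × 0.3443
Depth = 4.90 m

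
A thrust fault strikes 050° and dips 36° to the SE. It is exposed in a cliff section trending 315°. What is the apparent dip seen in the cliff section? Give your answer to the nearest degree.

36°

The strike is 050° and the section trends 315°; the acute angle between them is β = 85°.
tan α = tan 36° × sin 85° = 0.7265 × 0.9962 = 0.7238
α = arctan(0.7238) = 35.90°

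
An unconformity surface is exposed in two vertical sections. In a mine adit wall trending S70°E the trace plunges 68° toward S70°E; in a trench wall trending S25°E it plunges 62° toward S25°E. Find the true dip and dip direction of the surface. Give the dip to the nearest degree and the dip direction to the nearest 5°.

Represent each trace as a vector plunging at its apparent dip toward its trend (east-north-up frame): v₁ = (0.352, -0.128, -0.927), v₂ = (0.198, -0.425, -0.883).
The plane normal is n = v₁ × v₂ ∝ (0.281, -0.127, 0.124).
True dip = arccos(n_z / |n|) = arccos(0.3737) = 68.1°.
The horizontal component of n points toward azimuth atan2(n_x, n_y) = 114°, the dip direction.

true dip 68°, dip direction 115°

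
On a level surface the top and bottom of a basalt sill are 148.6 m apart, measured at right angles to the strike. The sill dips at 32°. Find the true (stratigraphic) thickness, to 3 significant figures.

True thickness t = w · sin(dip) = 148.6 × sin 32°
t = 148.6 × 0.5299 = 78.746 m

78.7 m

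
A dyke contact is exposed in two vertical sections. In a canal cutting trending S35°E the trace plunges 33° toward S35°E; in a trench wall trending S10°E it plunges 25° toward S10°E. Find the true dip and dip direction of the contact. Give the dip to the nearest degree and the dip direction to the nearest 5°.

Represent each trace as a vector plunging at its apparent dip toward its trend (east-north-up frame): v₁ = (0.481, -0.687, -0.545), v₂ = (0.157, -0.893, -0.423).
n = v₁ × v₂ = (0.196, -0.118, 0.321) (taken with n_z > 0).
True dip = arccos(n_z / |n|) = arccos(0.8150) = 35.4°.
The horizontal component of n points toward azimuth atan2(n_x, n_y) = 121°, the dip direction.

true dip 35°, dip direction 120°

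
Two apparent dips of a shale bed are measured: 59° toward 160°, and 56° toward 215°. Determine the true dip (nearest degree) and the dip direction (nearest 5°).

true dip 61°, dip direction 180°

Represent each trace as a vector plunging at its apparent dip toward its trend (east-north-up frame): v₁ = (0.176, -0.484, -0.857), v₂ = (-0.321, -0.458, -0.829).
The plane normal is n = v₁ × v₂ ∝ (-0.009, -0.421, 0.236).
tan δ = √(n_x²+n_y²)/n_z = 0.421/0.236, so δ = 60.7°.
Dip direction = atan2(-0.009, -0.421) = 181° (azimuth of n's horizontal projection).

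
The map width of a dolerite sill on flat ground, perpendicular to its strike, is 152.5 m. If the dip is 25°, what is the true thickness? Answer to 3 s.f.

64.4 m

True thickness t = w · sin(dip) = 152.5 × sin 25°
t = 152.5 × 0.4226 = 64.449 m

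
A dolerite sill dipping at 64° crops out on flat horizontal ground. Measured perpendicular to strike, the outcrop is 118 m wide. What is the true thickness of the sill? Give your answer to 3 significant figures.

True thickness t = w · sin(dip) = 118 × sin 64°
t = 118 × 0.8988 = 106.058 m

106 m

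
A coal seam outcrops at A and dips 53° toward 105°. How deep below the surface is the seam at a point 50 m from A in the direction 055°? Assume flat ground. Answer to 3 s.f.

The hole lies 50° from the dip direction, so the down-dip offset is 50 × cos 50° = 32.14 m.
Depth = down-dip offset × tan(dip) = 32.14 × tan 53° = 32.14 × 1.3270
Depth = 42.65 m

42.7 m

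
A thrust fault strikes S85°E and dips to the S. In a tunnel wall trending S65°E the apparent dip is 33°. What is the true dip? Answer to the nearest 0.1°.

β = acute angle between strike S85°E and section S65°E = 20°.
tan(true dip) = tan 33° / sin 20° = 1.8987
true dip = arctan 1.8987 = 62.23°

62.2°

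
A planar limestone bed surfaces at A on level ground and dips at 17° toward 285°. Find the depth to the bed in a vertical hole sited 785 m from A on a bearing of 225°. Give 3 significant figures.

The hole lies 60° from the dip direction, so the down-dip offset is 785 × cos 60° = 392.50 m.
Depth = down-dip offset × tan(dip) = 392.50 × tan 17° = 392.50 × 0.3057
Depth = 120.00 m

120 m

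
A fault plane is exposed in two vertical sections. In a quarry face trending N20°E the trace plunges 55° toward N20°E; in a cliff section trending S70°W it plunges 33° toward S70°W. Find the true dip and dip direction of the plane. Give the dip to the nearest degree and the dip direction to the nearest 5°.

The two traces are lines in the plane: v₁ = (sin 20°·cos 55°, cos 20°·cos 55°, −sin 55°), v₂ = (sin 250°·cos 33°, cos 250°·cos 33°, −sin 33°).
The plane normal is n = v₁ × v₂ ∝ (-0.529, 0.752, 0.368).
tan δ = √(n_x²+n_y²)/n_z = 0.919/0.368, so δ = 68.2°.
The horizontal component of n points toward azimuth atan2(n_x, n_y) = 325°, the dip direction.

true dip 68°, dip direction 325°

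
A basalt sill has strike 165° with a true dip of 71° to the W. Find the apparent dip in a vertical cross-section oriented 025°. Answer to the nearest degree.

Angle between strike (165°) and section (025°): β = 40°.
tan α = tan 71° × sin 40° = 2.9042 × 0.6428 = 1.8668
apparent dip = arctan 1.8668 = 61.82°

62°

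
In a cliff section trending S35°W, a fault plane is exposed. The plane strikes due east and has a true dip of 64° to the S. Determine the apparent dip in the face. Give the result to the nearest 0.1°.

The section lies 55° from the strike.
tan α = tan 64° × sin 55° = 2.0503 × 0.8192 = 1.6795
α = arctan(1.6795) = 59.23°

59.2°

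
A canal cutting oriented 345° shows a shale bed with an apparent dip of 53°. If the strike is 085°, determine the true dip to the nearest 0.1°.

53.4°

The section is 80° from the strike.
tan δ = tan α / sin β = tan 53° / sin 80° = 1.3270 / 0.9848 = 1.3475
true dip = arctan 1.3475 = 53.42°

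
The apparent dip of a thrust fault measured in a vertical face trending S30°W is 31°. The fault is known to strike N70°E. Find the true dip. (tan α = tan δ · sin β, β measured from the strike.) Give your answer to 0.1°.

43.1°

The section is 40° from the strike.
tan(true dip) = tan 31° / sin 40° = 0.9348
δ = arctan(0.9348) = 43.07°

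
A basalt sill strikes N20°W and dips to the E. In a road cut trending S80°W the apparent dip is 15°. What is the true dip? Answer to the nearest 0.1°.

15.2°

β = acute angle between strike N20°W and section S80°W = 80°.
tan δ = tan α / sin β = tan 15° / sin 80° = 0.2679 / 0.9848 = 0.2721
δ = arctan(0.2721) = 15.22°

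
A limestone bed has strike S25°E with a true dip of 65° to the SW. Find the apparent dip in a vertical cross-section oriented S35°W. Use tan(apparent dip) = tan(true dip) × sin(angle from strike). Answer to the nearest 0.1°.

The section lies 60° from the strike.
tan α = tan 65° × sin 60° = 2.1445 × 0.8660 = 1.8572
α = arctan(1.8572) = 61.70°

61.7°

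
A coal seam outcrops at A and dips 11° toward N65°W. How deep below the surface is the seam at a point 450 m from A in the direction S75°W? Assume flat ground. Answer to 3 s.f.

67.0 m

The hole lies 40° from the dip direction, so the down-dip offset is 450 × cos 40° = 344.72 m.
Depth = down-dip offset × tan(dip) = 344.72 × tan 11° = 344.72 × 0.1944
Depth = 67.01 m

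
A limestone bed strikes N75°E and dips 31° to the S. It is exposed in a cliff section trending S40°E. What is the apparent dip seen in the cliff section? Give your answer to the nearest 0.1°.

The strike is N75°E and the section trends S40°E; the acute angle between them is β = 65°.
tan α = tan 31° × sin 65° = 0.6009 × 0.9063 = 0.5446
apparent dip = arctan 0.5446 = 28.57°

28.6°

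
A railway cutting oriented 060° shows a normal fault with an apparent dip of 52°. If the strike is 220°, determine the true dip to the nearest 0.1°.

75.0°

The section is 20° from the strike.
tan δ = tan α / sin β = tan 52° / sin 20° = 1.2799 / 0.3420 = 3.7423
δ = arctan(3.7423) = 75.04°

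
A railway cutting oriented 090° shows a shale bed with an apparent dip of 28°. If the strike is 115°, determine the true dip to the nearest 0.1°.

51.5°

The section is 25° from the strike.
tan(true dip) = tan 28° / sin 25° = 1.2581
true dip = arctan 1.2581 = 51.52°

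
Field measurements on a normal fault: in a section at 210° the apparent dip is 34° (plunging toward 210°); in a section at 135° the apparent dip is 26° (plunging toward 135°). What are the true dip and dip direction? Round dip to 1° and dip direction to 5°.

true dip 37°, dip direction 185°

The two traces are lines in the plane: v₁ = (sin 210°·cos 34°, cos 210°·cos 34°, −sin 34°), v₂ = (sin 135°·cos 26°, cos 135°·cos 26°, −sin 26°).
n = v₁ × v₂ = (-0.041, -0.537, 0.720) (taken with n_z > 0).
Dip δ = arctan(|n_h|/n_z) = arctan(0.539/0.720) = 36.8°.
The horizontal component of n points toward azimuth atan2(n_x, n_y) = 184°, the dip direction.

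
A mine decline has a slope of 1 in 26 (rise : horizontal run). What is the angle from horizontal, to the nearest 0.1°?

2.2°

tan θ = 1/26 = 0.0385
θ = arctan(0.0385) = 2.20°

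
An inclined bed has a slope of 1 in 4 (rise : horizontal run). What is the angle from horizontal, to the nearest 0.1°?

tan θ = 1/4 = 0.2500
θ = arctan(0.2500) = 14.04°

14.0°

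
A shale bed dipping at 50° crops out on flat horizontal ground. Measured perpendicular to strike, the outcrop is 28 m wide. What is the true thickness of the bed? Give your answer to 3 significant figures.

21.4 m

True thickness t = w · sin(dip) = 28 × sin 50°
t = 28 × 0.7660 = 21.449 m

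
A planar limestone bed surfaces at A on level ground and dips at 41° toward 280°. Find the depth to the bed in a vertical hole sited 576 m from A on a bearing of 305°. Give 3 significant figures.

454 m

The hole lies 25° from the dip direction, so the down-dip offset is 576 × cos 25° = 522.03 m.
Depth = down-dip offset × tan(dip) = 522.03 × tan 41° = 522.03 × 0.8693
Depth = 453.80 m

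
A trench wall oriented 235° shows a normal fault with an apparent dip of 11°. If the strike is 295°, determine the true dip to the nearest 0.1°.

β = acute angle between strike 295° and section 235° = 60°.
tan(true dip) = tan 11° / sin 60° = 0.2245
δ = arctan(0.2245) = 12.65°

12.7°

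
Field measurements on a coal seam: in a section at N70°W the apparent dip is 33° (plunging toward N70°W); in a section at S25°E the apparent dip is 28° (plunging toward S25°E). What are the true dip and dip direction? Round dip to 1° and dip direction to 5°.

The two traces are lines in the plane: v₁ = (sin 290°·cos 33°, cos 290°·cos 33°, −sin 33°), v₂ = (sin 155°·cos 28°, cos 155°·cos 28°, −sin 28°).
n = v₁ × v₂ = (-0.570, -0.573, 0.524) (taken with n_z > 0).
True dip = arccos(n_z / |n|) = arccos(0.5435) = 57.1°.
Dip direction = azimuth of (n_x, n_y) = atan2(-0.570, -0.573) = 225°.

true dip 57°, dip direction 225°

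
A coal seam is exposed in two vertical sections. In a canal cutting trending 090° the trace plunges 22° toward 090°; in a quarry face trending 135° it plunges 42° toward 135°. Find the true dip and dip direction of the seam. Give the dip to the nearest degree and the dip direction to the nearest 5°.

true dip 44°, dip direction 155°

The two traces are lines in the plane: v₁ = (sin 90°·cos 22°, cos 90°·cos 22°, −sin 22°), v₂ = (sin 135°·cos 42°, cos 135°·cos 42°, −sin 42°).
n = v₁ × v₂ = (0.197, -0.424, 0.487) (taken with n_z > 0).
Dip δ = arctan(|n_h|/n_z) = arctan(0.467/0.487) = 43.8°.
Dip direction = atan2(0.197, -0.424) = 155° (azimuth of n's horizontal projection).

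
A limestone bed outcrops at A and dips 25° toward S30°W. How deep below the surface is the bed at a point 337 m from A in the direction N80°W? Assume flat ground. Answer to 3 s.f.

The hole lies 70° from the dip direction, so the down-dip offset is 337 × cos 70° = 115.26 m.
Depth = down-dip offset × tan(dip) = 115.26 × tan 25° = 115.26 × 0.4663
Depth = 53.75 m

53.7 m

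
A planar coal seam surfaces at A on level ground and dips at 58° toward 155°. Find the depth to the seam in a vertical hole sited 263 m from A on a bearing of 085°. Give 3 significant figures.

144 m

The hole lies 70° from the dip direction, so the down-dip offset is 263 × cos 70° = 89.95 m.
Depth = down-dip offset × tan(dip) = 89.95 × tan 58° = 89.95 × 1.6003
Depth = 143.95 m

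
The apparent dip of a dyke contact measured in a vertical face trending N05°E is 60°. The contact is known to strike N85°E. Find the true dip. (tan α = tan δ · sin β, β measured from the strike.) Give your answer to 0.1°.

60.4°

The section is 80° from the strike.
tan(true dip) = tan 60° / sin 80° = 1.7588
true dip = arctan 1.7588 = 60.38°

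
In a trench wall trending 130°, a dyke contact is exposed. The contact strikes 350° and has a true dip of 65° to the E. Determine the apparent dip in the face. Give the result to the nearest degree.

54°

The section lies 40° from the strike.
tan α = tan 65° × sin 40° = 2.1445 × 0.6428 = 1.3785
α = arctan(1.3785) = 54.04°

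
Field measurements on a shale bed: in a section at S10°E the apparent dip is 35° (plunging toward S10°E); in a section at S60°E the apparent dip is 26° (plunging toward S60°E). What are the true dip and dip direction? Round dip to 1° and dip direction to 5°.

true dip 35°, dip direction 165°

The two traces are lines in the plane: v₁ = (sin 170°·cos 35°, cos 170°·cos 35°, −sin 35°), v₂ = (sin 120°·cos 26°, cos 120°·cos 26°, −sin 26°).
Cross product v₁ × v₂ gives the pole to the plane: n ∝ (0.096, -0.384, 0.564).
Dip δ = arctan(|n_h|/n_z) = arctan(0.396/0.564) = 35.1°.
The horizontal component of n points toward azimuth atan2(n_x, n_y) = 166°, the dip direction.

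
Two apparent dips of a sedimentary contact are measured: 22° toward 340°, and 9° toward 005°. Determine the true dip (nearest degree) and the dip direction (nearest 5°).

true dip 32°, dip direction 290°

Each apparent-dip line lies in the plane. As unit vectors (x east, y north, z up), v₁ plunges 22°→340° and v₂ plunges 9°→005°.
The plane normal is n = v₁ × v₂ ∝ (-0.232, 0.082, 0.387).
Dip δ = arctan(|n_h|/n_z) = arctan(0.246/0.387) = 32.5°.
Dip direction = azimuth of (n_x, n_y) = atan2(-0.232, 0.082) = 289°.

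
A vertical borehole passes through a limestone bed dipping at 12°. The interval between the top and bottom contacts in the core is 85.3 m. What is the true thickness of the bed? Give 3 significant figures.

True thickness t = h · cos(dip) = 85.3 × cos 12°
t = 85.3 × 0.9781 = 83.436 m

83.4 m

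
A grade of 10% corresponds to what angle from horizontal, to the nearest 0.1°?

tan θ = 10/100 = 0.1000
θ = arctan(0.1000) = 5.71°

5.7°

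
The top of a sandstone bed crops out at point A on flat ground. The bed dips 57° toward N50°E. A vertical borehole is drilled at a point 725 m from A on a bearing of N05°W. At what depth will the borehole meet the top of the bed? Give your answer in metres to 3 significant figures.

640 m

The hole lies 55° from the dip direction, so the down-dip offset is 725 × cos 55° = 415.84 m.
Depth = down-dip offset × tan(dip) = 415.84 × tan 57° = 415.84 × 1.5399
Depth = 640.34 m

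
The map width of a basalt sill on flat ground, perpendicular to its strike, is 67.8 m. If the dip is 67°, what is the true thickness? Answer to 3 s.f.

62.4 m

True thickness t = w · sin(dip) = 67.8 × sin 67°
t = 67.8 × 0.9205 = 62.410 m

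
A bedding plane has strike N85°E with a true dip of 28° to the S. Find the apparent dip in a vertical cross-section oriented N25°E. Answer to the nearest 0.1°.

24.7°

The section lies 60° from the strike.
tan α = tan 28° × sin 60° = 0.5317 × 0.8660 = 0.4605
α = arctan(0.4605) = 24.72°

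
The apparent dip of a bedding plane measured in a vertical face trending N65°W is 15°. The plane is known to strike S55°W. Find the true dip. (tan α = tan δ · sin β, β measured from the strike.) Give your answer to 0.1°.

The section is 60° from the strike.
tan δ = tan α / sin β = tan 15° / sin 60° = 0.2679 / 0.8660 = 0.3094
true dip = arctan 0.3094 = 17.19°

17.2°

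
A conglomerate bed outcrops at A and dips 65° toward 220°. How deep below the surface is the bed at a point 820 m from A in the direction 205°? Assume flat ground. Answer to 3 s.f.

The hole lies 15° from the dip direction, so the down-dip offset is 820 × cos 15° = 792.06 m.
Depth = down-dip offset × tan(dip) = 792.06 × tan 65° = 792.06 × 2.1445
Depth = 1698.58 m

1700 m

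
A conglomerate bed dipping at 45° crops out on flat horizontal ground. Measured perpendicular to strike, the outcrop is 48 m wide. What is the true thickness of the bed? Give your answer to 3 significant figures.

33.9 m

True thickness t = w · sin(dip) = 48 × sin 45°
t = 48 × 0.7071 = 33.941 m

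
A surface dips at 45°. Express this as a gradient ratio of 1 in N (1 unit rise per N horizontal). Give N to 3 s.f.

1 : N means tan θ = 1/N, so N = 1/tan 45° = 1/1.0000

1 in 1.00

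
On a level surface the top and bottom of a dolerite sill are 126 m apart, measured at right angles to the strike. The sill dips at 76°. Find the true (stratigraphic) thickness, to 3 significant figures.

True thickness t = w · sin(dip) = 126 × sin 76°
t = 126 × 0.9703 = 122.257 m

122 m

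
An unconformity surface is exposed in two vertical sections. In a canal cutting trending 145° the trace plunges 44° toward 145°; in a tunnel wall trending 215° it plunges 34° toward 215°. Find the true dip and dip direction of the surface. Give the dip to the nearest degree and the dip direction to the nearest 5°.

true dip 46°, dip direction 165°

Represent each trace as a vector plunging at its apparent dip toward its trend (east-north-up frame): v₁ = (0.413, -0.589, -0.695), v₂ = (-0.476, -0.679, -0.559).
The plane normal is n = v₁ × v₂ ∝ (0.142, -0.561, 0.560).
True dip = arccos(n_z / |n|) = arccos(0.6956) = 45.9°.
Dip direction = atan2(0.142, -0.561) = 166° (azimuth of n's horizontal projection).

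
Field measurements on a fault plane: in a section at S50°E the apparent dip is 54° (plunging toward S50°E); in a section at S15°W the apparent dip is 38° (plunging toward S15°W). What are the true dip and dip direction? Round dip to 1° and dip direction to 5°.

The two traces are lines in the plane: v₁ = (sin 130°·cos 54°, cos 130°·cos 54°, −sin 54°), v₂ = (sin 195°·cos 38°, cos 195°·cos 38°, −sin 38°).
The plane normal is n = v₁ × v₂ ∝ (0.383, -0.442, 0.420).
Dip δ = arctan(|n_h|/n_z) = arctan(0.585/0.420) = 54.3°.
Dip direction = azimuth of (n_x, n_y) = atan2(0.383, -0.442) = 139°.

true dip 54°, dip direction 140°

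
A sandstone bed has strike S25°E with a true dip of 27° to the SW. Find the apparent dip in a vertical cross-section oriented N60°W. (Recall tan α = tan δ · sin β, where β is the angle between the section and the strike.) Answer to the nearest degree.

Angle between strike (S25°E) and section (N60°W): β = 35°.
tan(apparent dip) = tan 27° · sin 35° = 0.2923
apparent dip = arctan 0.2923 = 16.29°

16°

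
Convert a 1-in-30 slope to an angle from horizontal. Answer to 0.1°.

tan θ = 1/30 = 0.0333
θ = arctan(0.0333) = 1.91°

1.9°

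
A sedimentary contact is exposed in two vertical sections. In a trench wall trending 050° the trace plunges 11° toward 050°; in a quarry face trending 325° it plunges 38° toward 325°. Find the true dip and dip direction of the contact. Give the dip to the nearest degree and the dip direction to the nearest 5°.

Each apparent-dip line lies in the plane. As unit vectors (x east, y north, z up), v₁ plunges 11°→050° and v₂ plunges 38°→325°.
Cross product v₁ × v₂ gives the pole to the plane: n ∝ (-0.265, 0.549, 0.771).
tan δ = √(n_x²+n_y²)/n_z = 0.610/0.771, so δ = 38.4°.
The horizontal component of n points toward azimuth atan2(n_x, n_y) = 334°, the dip direction.

true dip 38°, dip direction 335°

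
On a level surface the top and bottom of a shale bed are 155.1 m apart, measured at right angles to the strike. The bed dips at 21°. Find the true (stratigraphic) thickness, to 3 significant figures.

55.6 m

True thickness t = w · sin(dip) = 155.1 × sin 21°
t = 155.1 × 0.3584 = 55.583 m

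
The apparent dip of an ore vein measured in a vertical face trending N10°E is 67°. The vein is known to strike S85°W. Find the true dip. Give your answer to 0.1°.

67.7°

The section is 75° from the strike.
tan(true dip) = tan 67° / sin 75° = 2.4390
true dip = arctan 2.4390 = 67.71°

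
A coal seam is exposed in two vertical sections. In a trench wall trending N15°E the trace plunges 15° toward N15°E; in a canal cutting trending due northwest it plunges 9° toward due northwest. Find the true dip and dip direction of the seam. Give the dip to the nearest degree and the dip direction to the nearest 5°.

true dip 15°, dip direction 010°

Each apparent-dip line lies in the plane. As unit vectors (x east, y north, z up), v₁ plunges 15°→N15°E and v₂ plunges 9°→due northwest.
The plane normal is n = v₁ × v₂ ∝ (0.035, 0.220, 0.826).
Dip δ = arctan(|n_h|/n_z) = arctan(0.223/0.826) = 15.1°.
Dip direction = azimuth of (n_x, n_y) = atan2(0.035, 0.220) = 9°.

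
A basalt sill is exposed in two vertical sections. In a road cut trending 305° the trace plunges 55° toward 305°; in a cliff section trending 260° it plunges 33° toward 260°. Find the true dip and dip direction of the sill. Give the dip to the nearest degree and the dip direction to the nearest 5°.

true dip 57°, dip direction 325°

The two traces are lines in the plane: v₁ = (sin 305°·cos 55°, cos 305°·cos 55°, −sin 55°), v₂ = (sin 260°·cos 33°, cos 260°·cos 33°, −sin 33°).
Cross product v₁ × v₂ gives the pole to the plane: n ∝ (-0.298, 0.421, 0.340).
tan δ = √(n_x²+n_y²)/n_z = 0.516/0.340, so δ = 56.6°.
Dip direction = azimuth of (n_x, n_y) = atan2(-0.298, 0.421) = 325°.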